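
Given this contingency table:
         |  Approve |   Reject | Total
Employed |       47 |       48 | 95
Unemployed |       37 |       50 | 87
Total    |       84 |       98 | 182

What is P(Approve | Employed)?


P(Approve | Employed) = 47/(47+48) = 47/95

P(Approve|Employed) = 47/95 ≈ 49.47%


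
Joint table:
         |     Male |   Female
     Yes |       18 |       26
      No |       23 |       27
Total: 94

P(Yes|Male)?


P(Yes|Male) = 18/(18+23) = 18/41

P = 18/41 ≈ 43.90%


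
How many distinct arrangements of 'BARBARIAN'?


Letters: 9, freq: {'B': 2, 'A': 3, 'R': 2, 'I': 1, 'N': 1}
9!/(2!×3!×2!×1!×1!) = 362880/24 = 15120

15120


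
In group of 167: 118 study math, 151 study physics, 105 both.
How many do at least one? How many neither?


|A∪B| = 118+151-105 = 164
Neither = 167-164 = 3

At least one: 164; Neither: 3


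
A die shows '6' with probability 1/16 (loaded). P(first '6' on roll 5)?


Geometric: P(X=5) = (1-p)^(k-1)×p = (15/16)^4×1/16 = 50625/1048576

P(X=5) = 50625/1048576 ≈ 4.83%


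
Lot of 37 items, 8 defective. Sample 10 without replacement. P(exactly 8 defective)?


Hypergeometric: C(8,8)×C(29,2)/C(37,10)
= 1×406/348330136 = 1/857956

P(X=8) = 1/857956 ≈ 0.00%


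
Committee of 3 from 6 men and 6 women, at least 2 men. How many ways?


Count by #men:
  2M,1W: C(6,2)×C(6,1)=90
  3M,0W: C(6,3)×C(6,0)=20
Total = 110

110


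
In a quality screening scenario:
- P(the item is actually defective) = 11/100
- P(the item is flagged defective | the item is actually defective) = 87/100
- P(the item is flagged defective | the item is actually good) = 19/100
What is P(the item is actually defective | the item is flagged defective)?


Using Bayes' theorem:
P(A|B) = P(B|A)·P(A) / P(B)

P(the item is flagged defective) = 87/100 × 11/100 + 19/100 × 89/100
= 957/10000 + 1691/10000 = 331/1250

P(the item is actually defective|the item is flagged defective) = (957/10000) / (331/1250) = 957/2648

P(the item is actually defective|the item is flagged defective) = 957/2648 ≈ 36.14%


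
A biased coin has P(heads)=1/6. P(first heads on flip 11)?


Geometric: P(X=11) = (1-p)^(k-1)×p = (5/6)^10×1/6 = 9765625/362797056

P(X=11) = 9765625/362797056 ≈ 2.69%


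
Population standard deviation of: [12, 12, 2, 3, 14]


Mean = 43/5
  (12-43/5)²=289/25
  (12-43/5)²=289/25
  (2-43/5)²=1089/25
  (3-43/5)²=784/25
  (14-43/5)²=729/25
Σ(x-μ)² = 636/5
σ² = (636/5)/5 = 636/25

σ = √(636/25) ≈ 5.0438


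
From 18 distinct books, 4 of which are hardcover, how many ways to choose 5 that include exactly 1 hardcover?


Choose 1 of the 4 hardcovers and 4 of the other 14 books:
C(4,1)×C(14,4) = 4×1001 = 4004

4004


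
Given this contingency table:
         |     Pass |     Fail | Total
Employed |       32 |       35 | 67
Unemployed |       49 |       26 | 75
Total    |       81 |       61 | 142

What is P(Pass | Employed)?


P(Pass | Employed) = 32/(32+35) = 32/67

P(Pass|Employed) = 32/67 ≈ 47.76%


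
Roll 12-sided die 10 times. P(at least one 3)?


P(no 3)^10 = (11/12)^10 = 25937424601/61917364224
P(≥1) = 1 - 25937424601/61917364224 = 35979939623/61917364224

P = 35979939623/61917364224 ≈ 58.11%


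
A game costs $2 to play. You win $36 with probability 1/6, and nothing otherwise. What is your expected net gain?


E[gain] = (36-2)×1/6 + (-2)×5/6
= 17/3 - 5/3 = 4

Expected net gain = $4 ≈ $4.00


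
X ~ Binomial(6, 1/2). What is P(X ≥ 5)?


P(X ≥ 5) = Σ P(X=i) for i=5..6
P(X=5) = 3/32
P(X=6) = 1/64
Sum = 7/64

P(X ≥ 5) = 7/64 ≈ 10.94%


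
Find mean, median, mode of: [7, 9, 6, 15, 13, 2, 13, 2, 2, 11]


Sorted: [2, 2, 2, 6, 7, 9, 11, 13, 13, 15]
Mean = 80/10 = 8
Median = 8
Freq: {7: 1, 9: 1, 6: 1, 15: 1, 13: 2, 2: 3, 11: 1}
Mode: [2]

Mean=8, Median=8, Mode=2


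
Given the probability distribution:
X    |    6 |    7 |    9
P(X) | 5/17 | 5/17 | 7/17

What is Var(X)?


E[X] = 128/17
E[X²] = 992/17
Var(X) = E[X²] - (E[X])² = 992/17 - 16384/289 = 480/289

Var(X) = 480/289 ≈ 1.6609


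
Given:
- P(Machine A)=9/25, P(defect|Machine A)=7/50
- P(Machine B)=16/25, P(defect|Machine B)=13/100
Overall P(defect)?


P(B) = Σ P(B|Aᵢ)×P(Aᵢ)
  7/50×9/25 = 63/1250
  13/100×16/25 = 52/625
Sum = 167/1250

P(defect) = 167/1250 ≈ 13.36%


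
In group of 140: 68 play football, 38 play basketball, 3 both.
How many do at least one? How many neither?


|A∪B| = 68+38-3 = 103
Neither = 140-103 = 37

At least one: 103; Neither: 37


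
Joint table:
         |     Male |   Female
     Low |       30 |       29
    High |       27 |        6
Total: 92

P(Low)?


P(Low) = (30+29)/92 = 59/92

P(Low) = 59/92 ≈ 64.13%


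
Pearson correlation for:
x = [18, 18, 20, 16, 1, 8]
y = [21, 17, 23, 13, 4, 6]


n=6, Σx=81, Σy=84, Σxy=1404, Σx²=1369, Σy²=1480
r = (6×1404 - 81×84)/√((6×1369 - 81²)(6×1480 - 84²))
= 1620/√(1653×1824) = 1620/√3015072 ≈ 1620/1736.3963 ≈ 0.9330

r ≈ 0.9330


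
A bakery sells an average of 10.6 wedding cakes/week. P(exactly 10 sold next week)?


Poisson(λ=10.6): P(X=10) = e^(-λ)×λ^k/k!
= e^(-10.6) × 10.6^10 / 10!
≈ 2.491600973e-05 × 17908476965.4 / 3628800 ≈ 0.122963

P(X=10) ≈ 0.122963 ≈ 12.30%


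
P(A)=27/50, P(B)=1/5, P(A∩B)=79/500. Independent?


P(A)×P(B) = 27/250
P(A∩B) = 79/500
Not equal → NOT independent

No, not independent


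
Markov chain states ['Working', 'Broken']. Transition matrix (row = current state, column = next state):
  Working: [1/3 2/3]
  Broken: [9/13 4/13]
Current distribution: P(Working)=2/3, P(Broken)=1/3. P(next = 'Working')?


P(next=Working) = Σᵢ P(now=i)×P(i→Working)
= 2/3×1/3 + 1/3×9/13
= 2/9 + 3/13 = 53/117

P = 53/117 ≈ 0.4530


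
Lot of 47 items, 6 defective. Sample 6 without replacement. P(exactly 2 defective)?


Hypergeometric: C(6,2)×C(41,4)/C(47,6)
= 15×101270/10737573 = 506350/3579191

P(X=2) = 506350/3579191 ≈ 14.15%


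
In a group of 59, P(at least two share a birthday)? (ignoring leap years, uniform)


P(all different) = Π(365-i)/365 for i=0..58
= 0.007011
P(match) = 1 - 0.007011 = 0.992989

P ≈ 0.9930 ≈ 99.30%


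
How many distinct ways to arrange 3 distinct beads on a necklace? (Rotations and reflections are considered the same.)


Free circular arrangements: rotations and reflections both identified.
(n-1)!/2 = 2!/2 = 2/2 = 1

1


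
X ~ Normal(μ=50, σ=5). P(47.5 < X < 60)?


z₁=(47.5-50)/5=-0.5, z₂=(60-50)/5=2.0
P = Φ(2.0) - Φ(-0.5) = 0.977250 - 0.308538 = 0.668712 ≈ 0.6687

P(47.5 < X < 60) ≈ 0.6687


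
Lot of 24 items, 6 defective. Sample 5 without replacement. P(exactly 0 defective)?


Hypergeometric: C(6,0)×C(18,5)/C(24,5)
= 1×8568/42504 = 51/253

P(X=0) = 51/253 ≈ 20.16%


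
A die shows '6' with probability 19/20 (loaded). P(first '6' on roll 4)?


Geometric: P(X=4) = (1-p)^(k-1)×p = (1/20)^3×19/20 = 19/160000

P(X=4) = 19/160000 ≈ 0.01%


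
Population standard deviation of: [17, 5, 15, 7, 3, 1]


Mean = 48/6 = 8
  (17-8)²=81
  (5-8)²=9
  (15-8)²=49
  (7-8)²=1
  (3-8)²=25
  (1-8)²=49
Σ(x-μ)² = 214
σ² = 214/6 = 107/3

σ = √(107/3) ≈ 5.9722


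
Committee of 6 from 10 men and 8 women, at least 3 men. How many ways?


Count by #men:
  3M,3W: C(10,3)×C(8,3)=6720
  4M,2W: C(10,4)×C(8,2)=5880
  5M,1W: C(10,5)×C(8,1)=2016
  6M,0W: C(10,6)×C(8,0)=210
Total = 14826

14826


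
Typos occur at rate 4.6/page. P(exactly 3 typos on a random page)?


Poisson(λ=4.6): P(X=3) = e^(-λ)×λ^k/k!
= e^(-4.6) × 4.6^3 / 3!
≈ 0.01005183574 × 97.336 / 6 ≈ 0.163068

P(X=3) ≈ 0.163068 ≈ 16.31%


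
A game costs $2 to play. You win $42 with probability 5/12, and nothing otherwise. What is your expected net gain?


E[gain] = (42-2)×5/12 + (-2)×7/12
= 50/3 - 7/6 = 31/2

Expected net gain = $31/2 ≈ $15.50


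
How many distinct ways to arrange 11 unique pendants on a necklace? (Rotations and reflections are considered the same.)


Free circular arrangements: rotations and reflections both identified.
(n-1)!/2 = 10!/2 = 3628800/2 = 1814400

1814400


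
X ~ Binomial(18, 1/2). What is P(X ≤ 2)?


P(X ≤ 2) = Σ P(X=i) for i=0..2
P(X=0) = 1/262144
P(X=1) = 9/131072
P(X=2) = 153/262144
Sum = 43/65536

P(X ≤ 2) = 43/65536 ≈ 0.07%


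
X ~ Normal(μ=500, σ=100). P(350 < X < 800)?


z₁=(350-500)/100=-1.5, z₂=(800-500)/100=3.0
P = Φ(3.0) - Φ(-1.5) = 0.998650 - 0.066807 = 0.931843 ≈ 0.9318

P(350 < X < 800) ≈ 0.9318


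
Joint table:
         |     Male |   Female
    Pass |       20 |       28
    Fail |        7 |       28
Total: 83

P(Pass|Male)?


P(Pass|Male) = 20/(20+7) = 20/27

P = 20/27 ≈ 74.07%


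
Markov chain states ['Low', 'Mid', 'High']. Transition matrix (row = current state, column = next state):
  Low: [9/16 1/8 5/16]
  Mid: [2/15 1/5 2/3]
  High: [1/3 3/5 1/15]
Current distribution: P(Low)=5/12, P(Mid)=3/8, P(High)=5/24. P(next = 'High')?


P(next=High) = Σᵢ P(now=i)×P(i→High)
= 5/12×5/16 + 3/8×2/3 + 5/24×1/15
= 25/192 + 1/4 + 1/72 = 227/576

P = 227/576 ≈ 0.3941


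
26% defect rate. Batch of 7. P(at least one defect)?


P(all good) = (37/50)^7 = 94931877133/781250000000
P(≥1 defect) = 686318122867/781250000000

P = 686318122867/781250000000 ≈ 87.85%


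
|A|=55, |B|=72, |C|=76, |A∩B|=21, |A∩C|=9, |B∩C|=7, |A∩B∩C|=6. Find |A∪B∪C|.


|A∪B∪C| = 55+72+76-21-9-7+6 = 172

|A∪B∪C| = 172


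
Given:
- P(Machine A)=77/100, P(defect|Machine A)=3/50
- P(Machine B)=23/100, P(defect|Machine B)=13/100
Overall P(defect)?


P(B) = Σ P(B|Aᵢ)×P(Aᵢ)
  3/50×77/100 = 231/5000
  13/100×23/100 = 299/10000
Sum = 761/10000

P(defect) = 761/10000 ≈ 7.61%


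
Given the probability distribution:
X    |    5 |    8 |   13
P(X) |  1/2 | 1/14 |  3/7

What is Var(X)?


E[X] = 121/14
E[X²] = 179/2
Var(X) = E[X²] - (E[X])² = 179/2 - 14641/196 = 2901/196

Var(X) = 2901/196 ≈ 14.8010


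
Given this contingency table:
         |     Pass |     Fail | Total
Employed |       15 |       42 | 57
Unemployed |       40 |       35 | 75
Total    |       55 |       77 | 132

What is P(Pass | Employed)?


P(Pass | Employed) = 15/(15+42) = 15/57 = 5/19

P(Pass|Employed) = 5/19 ≈ 26.32%


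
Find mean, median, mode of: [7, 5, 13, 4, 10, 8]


Sorted: [4, 5, 7, 8, 10, 13]
Mean = 47/6
Median = 15/2
Freq: {7: 1, 5: 1, 13: 1, 4: 1, 10: 1, 8: 1}
Mode: No mode

Mean=47/6, Median=15/2, Mode=No mode


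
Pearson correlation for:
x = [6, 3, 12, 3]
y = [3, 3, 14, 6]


n=4, Σx=24, Σy=26, Σxy=213, Σx²=198, Σy²=250
r = (4×213 - 24×26)/√((4×198 - 24²)(4×250 - 26²))
= 228/√(216×324) = 228/√69984 ≈ 228/264.5449 ≈ 0.8619

r ≈ 0.8619


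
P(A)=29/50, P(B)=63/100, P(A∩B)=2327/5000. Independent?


P(A)×P(B) = 1827/5000
P(A∩B) = 2327/5000
Not equal → NOT independent

No, not independent


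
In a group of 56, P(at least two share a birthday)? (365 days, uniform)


P(all different) = Π(365-i)/365 for i=0..55
= 0.011668
P(match) = 1 - 0.011668 = 0.988332

P ≈ 0.9883 ≈ 98.83%


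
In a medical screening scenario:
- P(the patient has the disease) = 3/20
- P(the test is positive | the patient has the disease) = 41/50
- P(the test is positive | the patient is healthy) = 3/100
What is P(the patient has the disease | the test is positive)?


Using Bayes' theorem:
P(A|B) = P(B|A)·P(A) / P(B)

P(the test is positive) = 41/50 × 3/20 + 3/100 × 17/20
= 123/1000 + 51/2000 = 297/2000

P(the patient has the disease|the test is positive) = (123/1000) / (297/2000) = 82/99

P(the patient has the disease|the test is positive) = 82/99 ≈ 82.83%


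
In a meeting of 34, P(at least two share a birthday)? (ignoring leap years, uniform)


P(all different) = Π(365-i)/365 for i=0..33
= 0.204683
P(match) = 1 - 0.204683 = 0.795317

P ≈ 0.7953 ≈ 79.53%


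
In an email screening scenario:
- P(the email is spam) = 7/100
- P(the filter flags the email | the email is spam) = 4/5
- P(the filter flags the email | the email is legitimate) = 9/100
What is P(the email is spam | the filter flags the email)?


Using Bayes' theorem:
P(A|B) = P(B|A)·P(A) / P(B)

P(the filter flags the email) = 4/5 × 7/100 + 9/100 × 93/100
= 7/125 + 837/10000 = 1397/10000

P(the email is spam|the filter flags the email) = (7/125) / (1397/10000) = 560/1397

P(the email is spam|the filter flags the email) = 560/1397 ≈ 40.09%


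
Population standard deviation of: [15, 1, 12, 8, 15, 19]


Mean = 70/6 = 35/3
  (15-35/3)²=100/9
  (1-35/3)²=1024/9
  (12-35/3)²=1/9
  (8-35/3)²=121/9
  (15-35/3)²=100/9
  (19-35/3)²=484/9
Σ(x-μ)² = 610/3
σ² = (610/3)/6 = 305/9

σ = √(305/9) ≈ 5.8214


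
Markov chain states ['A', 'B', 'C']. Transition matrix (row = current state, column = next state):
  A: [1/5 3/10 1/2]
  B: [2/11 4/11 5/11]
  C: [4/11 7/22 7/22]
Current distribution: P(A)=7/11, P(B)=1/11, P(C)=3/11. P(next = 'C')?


P(next=C) = Σᵢ P(now=i)×P(i→C)
= 7/11×1/2 + 1/11×5/11 + 3/11×7/22
= 7/22 + 5/121 + 21/242 = 54/121

P = 54/121 ≈ 0.4463


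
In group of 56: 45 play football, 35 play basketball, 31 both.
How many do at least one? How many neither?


|A∪B| = 45+35-31 = 49
Neither = 56-49 = 7

At least one: 49; Neither: 7


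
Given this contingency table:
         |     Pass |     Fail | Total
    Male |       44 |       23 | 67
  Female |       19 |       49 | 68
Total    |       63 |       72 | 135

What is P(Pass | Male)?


P(Pass | Male) = 44/(44+23) = 44/67

P(Pass|Male) = 44/67 ≈ 65.67%


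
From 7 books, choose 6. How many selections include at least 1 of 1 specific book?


Complement: C(7,6) - C(6,6) = 7 - 1 = 6

6


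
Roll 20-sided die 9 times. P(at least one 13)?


P(no 13)^9 = (19/20)^9 = 322687697779/512000000000
P(≥1) = 1 - 322687697779/512000000000 = 189312302221/512000000000

P = 189312302221/512000000000 ≈ 36.98%


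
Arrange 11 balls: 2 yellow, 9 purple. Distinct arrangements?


11!/(2!×9!) = 55

55


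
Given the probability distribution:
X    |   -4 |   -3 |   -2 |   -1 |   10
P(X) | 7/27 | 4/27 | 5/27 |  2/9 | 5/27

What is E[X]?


E[X] = Σ x·P(X=x)
= (-4)×(7/27) + (-3)×(4/27) + (-2)×(5/27) + (-1)×(2/9) + (10)×(5/27)
= -2/9

E[X] = -2/9


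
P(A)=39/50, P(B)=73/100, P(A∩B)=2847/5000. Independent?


P(A)×P(B) = 2847/5000
P(A∩B) = 2847/5000
Equal ✓ → Independent

Yes, independent


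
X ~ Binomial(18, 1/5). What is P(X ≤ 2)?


P(X ≤ 2) = Σ P(X=i) for i=0..2
P(X=0) = 68719476736/3814697265625
P(X=1) = 309237645312/3814697265625
P(X=2) = 657129996288/3814697265625
Sum = 1035087118336/3814697265625

P(X ≤ 2) = 1035087118336/3814697265625 ≈ 27.13%


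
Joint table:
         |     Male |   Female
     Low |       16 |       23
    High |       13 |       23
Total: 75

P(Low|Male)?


P(Low|Male) = 16/(16+13) = 16/29

P = 16/29 ≈ 55.17%


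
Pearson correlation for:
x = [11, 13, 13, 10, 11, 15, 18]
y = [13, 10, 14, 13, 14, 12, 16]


n=7, Σx=91, Σy=92, Σxy=1207, Σx²=1229, Σy²=1230
r = (7×1207 - 91×92)/√((7×1229 - 91²)(7×1230 - 92²))
= 77/√(322×146) = 77/√47012 ≈ 77/216.8225 ≈ 0.3551

r ≈ 0.3551


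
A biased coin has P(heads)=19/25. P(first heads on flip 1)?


Geometric: P(X=1) = (1-p)^(k-1)×p = (6/25)^0×19/25 = 19/25

P(X=1) = 19/25 ≈ 76.00%


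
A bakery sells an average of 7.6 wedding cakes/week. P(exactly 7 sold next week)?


Poisson(λ=7.6): P(X=7) = e^(-λ)×λ^k/k!
= e^(-7.6) × 7.6^7 / 7!
≈ 0.0005004514334 × 1464519.45718 / 5040 ≈ 0.145421

P(X=7) ≈ 0.145421 ≈ 14.54%


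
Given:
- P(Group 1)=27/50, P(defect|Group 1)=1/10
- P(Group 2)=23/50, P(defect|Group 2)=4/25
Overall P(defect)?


P(B) = Σ P(B|Aᵢ)×P(Aᵢ)
  1/10×27/50 = 27/500
  4/25×23/50 = 46/625
Sum = 319/2500

P(defect) = 319/2500 ≈ 12.76%


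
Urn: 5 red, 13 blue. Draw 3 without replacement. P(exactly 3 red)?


Hypergeometric: C(5,3)×C(13,0)/C(18,3)
= 10×1/816 = 5/408

P(X=3) = 5/408 ≈ 1.23%


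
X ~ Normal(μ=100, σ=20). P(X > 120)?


z = (120-100)/20 = 1.0
P(X > 120) = 1 - P(Z ≤ 1.0) = 1 - 0.8413 = 0.1587

P(X > 120) ≈ 0.1587


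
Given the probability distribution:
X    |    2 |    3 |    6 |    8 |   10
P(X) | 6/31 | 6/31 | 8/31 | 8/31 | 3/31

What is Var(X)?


E[X] = 172/31
E[X²] = 38
Var(X) = E[X²] - (E[X])² = 38 - 29584/961 = 6934/961

Var(X) = 6934/961 ≈ 7.2154


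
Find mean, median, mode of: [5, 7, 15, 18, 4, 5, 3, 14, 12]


Sorted: [3, 4, 5, 5, 7, 12, 14, 15, 18]
Mean = 83/9
Median = 7
Freq: {5: 2, 7: 1, 15: 1, 18: 1, 4: 1, 3: 1, 14: 1, 12: 1}
Mode: [5]

Mean=83/9, Median=7, Mode=5


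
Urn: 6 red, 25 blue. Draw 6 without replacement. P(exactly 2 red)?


Hypergeometric: C(6,2)×C(25,4)/C(31,6)
= 15×12650/736281 = 63250/245427

P(X=2) = 63250/245427 ≈ 25.77%


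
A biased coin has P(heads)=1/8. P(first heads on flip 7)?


Geometric: P(X=7) = (1-p)^(k-1)×p = (7/8)^6×1/8 = 117649/2097152

P(X=7) = 117649/2097152 ≈ 5.61%


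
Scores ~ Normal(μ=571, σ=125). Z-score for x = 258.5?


z = (x - μ)/σ = (258.5 - 571)/125 = -2.5

z = -2.5


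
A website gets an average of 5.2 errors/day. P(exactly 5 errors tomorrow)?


Poisson(λ=5.2): P(X=5) = e^(-λ)×λ^k/k!
= e^(-5.2) × 5.2^5 / 5!
≈ 0.005516564421 × 3802.04032 / 120 ≈ 0.174785

P(X=5) ≈ 0.174785 ≈ 17.48%


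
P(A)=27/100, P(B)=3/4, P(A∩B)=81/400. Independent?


P(A)×P(B) = 81/400
P(A∩B) = 81/400
Equal ✓ → Independent

Yes, independent


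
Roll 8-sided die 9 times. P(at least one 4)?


P(no 4)^9 = (7/8)^9 = 40353607/134217728
P(≥1) = 1 - 40353607/134217728 = 93864121/134217728

P = 93864121/134217728 ≈ 69.93%


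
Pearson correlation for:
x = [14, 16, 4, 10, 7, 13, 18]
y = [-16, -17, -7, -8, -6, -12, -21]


n=7, Σx=82, Σy=-87, Σxy=-1180, Σx²=1110, Σy²=1279
r = (7×(-1180) - 82×(-87))/√((7×1110 - 82²)(7×1279 - (-87)²))
= -1126/√(1046×1384) = -1126/√1447664 ≈ -1126/1203.1891 ≈ -0.9358

r ≈ -0.9358


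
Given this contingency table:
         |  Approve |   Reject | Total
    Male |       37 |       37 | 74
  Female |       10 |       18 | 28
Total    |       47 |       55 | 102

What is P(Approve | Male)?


P(Approve | Male) = 37/(37+37) = 37/74 = 1/2

P(Approve|Male) = 1/2 ≈ 50.00%


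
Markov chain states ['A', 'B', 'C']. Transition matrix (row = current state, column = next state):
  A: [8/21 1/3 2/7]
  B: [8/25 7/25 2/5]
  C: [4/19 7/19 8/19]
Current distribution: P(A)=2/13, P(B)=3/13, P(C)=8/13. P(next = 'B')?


P(next=B) = Σᵢ P(now=i)×P(i→B)
= 2/13×1/3 + 3/13×7/25 + 8/13×7/19
= 2/39 + 21/325 + 56/247 = 6347/18525

P = 6347/18525 ≈ 0.3426


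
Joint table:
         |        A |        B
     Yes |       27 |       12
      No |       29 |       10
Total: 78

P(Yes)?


P(Yes) = (27+12)/78 = 39/78 = 1/2

P(Yes) = 1/2 ≈ 50.00%


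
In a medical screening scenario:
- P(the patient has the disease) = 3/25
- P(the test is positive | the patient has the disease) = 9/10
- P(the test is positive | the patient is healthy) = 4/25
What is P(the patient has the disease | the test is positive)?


Using Bayes' theorem:
P(A|B) = P(B|A)·P(A) / P(B)

P(the test is positive) = 9/10 × 3/25 + 4/25 × 22/25
= 27/250 + 88/625 = 311/1250

P(the patient has the disease|the test is positive) = (27/250) / (311/1250) = 135/311

P(the patient has the disease|the test is positive) = 135/311 ≈ 43.41%


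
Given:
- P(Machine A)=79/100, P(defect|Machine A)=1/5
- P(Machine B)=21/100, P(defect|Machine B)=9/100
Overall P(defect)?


P(B) = Σ P(B|Aᵢ)×P(Aᵢ)
  1/5×79/100 = 79/500
  9/100×21/100 = 189/10000
Sum = 1769/10000

P(defect) = 1769/10000 ≈ 17.69%


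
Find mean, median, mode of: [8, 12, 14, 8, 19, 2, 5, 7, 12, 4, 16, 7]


Sorted: [2, 4, 5, 7, 7, 8, 8, 12, 12, 14, 16, 19]
Mean = 114/12 = 19/2
Median = 8
Freq: {8: 2, 12: 2, 14: 1, 19: 1, 2: 1, 5: 1, 7: 2, 4: 1, 16: 1}
Mode: [7, 8, 12]

Mean=19/2, Median=8, Mode=[7, 8, 12]


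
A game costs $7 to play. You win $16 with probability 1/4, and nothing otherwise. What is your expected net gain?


E[gain] = (16-7)×1/4 + (-7)×3/4
= 9/4 - 21/4 = -3

Expected net gain = $-3 ≈ $-3.00


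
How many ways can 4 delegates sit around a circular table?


Circular arrangements of 4 distinct objects: fix one position to break rotational symmetry.
(n-1)! = 3! = 6

6


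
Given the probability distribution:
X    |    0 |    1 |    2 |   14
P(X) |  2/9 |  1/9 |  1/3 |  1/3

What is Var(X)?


E[X] = 49/9
E[X²] = 601/9
Var(X) = E[X²] - (E[X])² = 601/9 - 2401/81 = 3008/81

Var(X) = 3008/81 ≈ 37.1358


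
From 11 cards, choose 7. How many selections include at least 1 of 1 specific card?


Complement: C(11,7) - C(10,7) = 330 - 120 = 210

210


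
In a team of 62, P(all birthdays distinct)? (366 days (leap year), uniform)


P(all different) = Π(366-i)/366 for i=0..61
= (366/366)×(365/366)×...×(305/366)
= 0.004156

P ≈ 0.0042 ≈ 0.42%


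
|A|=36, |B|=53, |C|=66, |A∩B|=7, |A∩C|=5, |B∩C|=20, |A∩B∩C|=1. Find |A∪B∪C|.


|A∪B∪C| = 36+53+66-7-5-20+1 = 124

|A∪B∪C| = 124


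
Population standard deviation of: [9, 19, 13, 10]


Mean = 51/4
  (9-51/4)²=225/16
  (19-51/4)²=625/16
  (13-51/4)²=1/16
  (10-51/4)²=121/16
Σ(x-μ)² = 243/4
σ² = (243/4)/4 = 243/16

σ = √(243/16) ≈ 3.8971


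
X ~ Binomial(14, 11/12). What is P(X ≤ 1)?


P(X ≤ 1) = Σ P(X=i) for i=0..1
P(X=0) = 1/1283918464548864
P(X=1) = 77/641959232274432
Sum = 155/1283918464548864

P(X ≤ 1) = 155/1283918464548864 ≈ 0.00%


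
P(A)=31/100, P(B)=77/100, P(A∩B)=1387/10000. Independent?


P(A)×P(B) = 2387/10000
P(A∩B) = 1387/10000
Not equal → NOT independent

No, not independent


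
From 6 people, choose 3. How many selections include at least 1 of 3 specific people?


Complement: C(6,3) - C(3,3) = 20 - 1 = 19

19


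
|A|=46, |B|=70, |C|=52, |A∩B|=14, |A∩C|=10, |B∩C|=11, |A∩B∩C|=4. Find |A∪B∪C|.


|A∪B∪C| = 46+70+52-14-10-11+4 = 137

|A∪B∪C| = 137


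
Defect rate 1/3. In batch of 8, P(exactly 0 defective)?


Binomial: P(X=0) = C(8,0)×p^0×(1-p)^8
= 1 × 1 × 256/6561 = 256/6561

P(X=0) = 256/6561 ≈ 3.90%


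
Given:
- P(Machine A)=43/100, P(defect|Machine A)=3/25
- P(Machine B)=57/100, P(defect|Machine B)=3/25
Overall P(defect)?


P(B) = Σ P(B|Aᵢ)×P(Aᵢ)
  3/25×43/100 = 129/2500
  3/25×57/100 = 171/2500
Sum = 3/25

P(defect) = 3/25 ≈ 12.00%


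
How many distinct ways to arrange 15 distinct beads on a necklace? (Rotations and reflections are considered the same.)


Free circular arrangements: rotations and reflections both identified.
(n-1)!/2 = 14!/2 = 87178291200/2 = 43589145600

43589145600


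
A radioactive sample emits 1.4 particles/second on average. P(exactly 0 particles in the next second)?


Poisson(λ=1.4): P(X=0) = e^(-λ)×λ^k/k!
= e^(-1.4) × 1.4^0 / 0!
≈ 0.2465969639 × 1 / 1 ≈ 0.246597

P(X=0) ≈ 0.246597 ≈ 24.66%


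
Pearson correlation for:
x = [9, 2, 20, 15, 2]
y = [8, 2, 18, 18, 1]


n=5, Σx=48, Σy=47, Σxy=708, Σx²=714, Σy²=717
r = (5×708 - 48×47)/√((5×714 - 48²)(5×717 - 47²))
= 1284/√(1266×1376) = 1284/√1742016 ≈ 1284/1319.8545 ≈ 0.9728

r ≈ 0.9728


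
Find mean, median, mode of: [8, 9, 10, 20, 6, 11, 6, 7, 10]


Sorted: [6, 6, 7, 8, 9, 10, 10, 11, 20]
Mean = 87/9 = 29/3
Median = 9
Freq: {8: 1, 9: 1, 10: 2, 20: 1, 6: 2, 11: 1, 7: 1}
Mode: [6, 10]

Mean=29/3, Median=9, Mode=[6, 10]


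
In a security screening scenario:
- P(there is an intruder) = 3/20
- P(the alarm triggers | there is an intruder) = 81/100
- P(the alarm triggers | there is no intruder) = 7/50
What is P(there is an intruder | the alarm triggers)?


Using Bayes' theorem:
P(A|B) = P(B|A)·P(A) / P(B)

P(the alarm triggers) = 81/100 × 3/20 + 7/50 × 17/20
= 243/2000 + 119/1000 = 481/2000

P(there is an intruder|the alarm triggers) = (243/2000) / (481/2000) = 243/481

P(there is an intruder|the alarm triggers) = 243/481 ≈ 50.52%


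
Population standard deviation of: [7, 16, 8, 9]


Mean = 40/4 = 10
  (7-10)²=9
  (16-10)²=36
  (8-10)²=4
  (9-10)²=1
Σ(x-μ)² = 50
σ² = 50/4 = 25/2

σ = √(25/2) ≈ 3.5355


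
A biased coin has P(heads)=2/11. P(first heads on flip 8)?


Geometric: P(X=8) = (1-p)^(k-1)×p = (9/11)^7×2/11 = 9565938/214358881

P(X=8) = 9565938/214358881 ≈ 4.46%


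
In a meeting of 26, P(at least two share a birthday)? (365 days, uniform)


P(all different) = Π(365-i)/365 for i=0..25
= 0.401759
P(match) = 1 - 0.401759 = 0.598241

P ≈ 0.5982 ≈ 59.82%


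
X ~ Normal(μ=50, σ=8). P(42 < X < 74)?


z₁=(42-50)/8=-1.0, z₂=(74-50)/8=3.0
P = Φ(3.0) - Φ(-1.0) = 0.998650 - 0.158655 = 0.839995 ≈ 0.8400

P(42 < X < 74) ≈ 0.8400


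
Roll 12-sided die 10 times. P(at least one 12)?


P(no 12)^10 = (11/12)^10 = 25937424601/61917364224
P(≥1) = 1 - 25937424601/61917364224 = 35979939623/61917364224

P = 35979939623/61917364224 ≈ 58.11%


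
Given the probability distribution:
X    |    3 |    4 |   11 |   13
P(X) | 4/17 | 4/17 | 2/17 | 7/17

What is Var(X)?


E[X] = 141/17
E[X²] = 1525/17
Var(X) = E[X²] - (E[X])² = 1525/17 - 19881/289 = 6044/289

Var(X) = 6044/289 ≈ 20.9135


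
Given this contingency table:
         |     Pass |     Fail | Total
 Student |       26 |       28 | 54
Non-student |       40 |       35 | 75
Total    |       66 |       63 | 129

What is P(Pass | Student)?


P(Pass | Student) = 26/(26+28) = 26/54 = 13/27

P(Pass|Student) = 13/27 ≈ 48.15%


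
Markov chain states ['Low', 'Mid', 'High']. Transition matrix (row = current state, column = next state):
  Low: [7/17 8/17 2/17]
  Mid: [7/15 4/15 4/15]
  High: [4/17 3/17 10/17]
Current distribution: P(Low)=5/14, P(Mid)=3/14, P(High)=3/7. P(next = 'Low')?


P(next=Low) = Σᵢ P(now=i)×P(i→Low)
= 5/14×7/17 + 3/14×7/15 + 3/7×4/17
= 5/34 + 1/10 + 12/119 = 207/595

P = 207/595 ≈ 0.3479


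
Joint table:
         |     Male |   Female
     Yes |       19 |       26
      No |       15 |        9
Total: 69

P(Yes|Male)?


P(Yes|Male) = 19/(19+15) = 19/34

P = 19/34 ≈ 55.88%


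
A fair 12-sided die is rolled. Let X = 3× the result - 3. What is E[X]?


E[die] = (1+12)/2 = 13/2
E[X] = 3×13/2 - 3 = 33/2

E[X] = 33/2


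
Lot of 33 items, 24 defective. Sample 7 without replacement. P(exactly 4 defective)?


Hypergeometric: C(24,4)×C(9,3)/C(33,7)
= 10626×84/4272048 = 1127/5394

P(X=4) = 1127/5394 ≈ 20.89%


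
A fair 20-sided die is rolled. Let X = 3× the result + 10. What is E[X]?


E[die] = (1+20)/2 = 21/2
E[X] = 3×21/2 + 10 = 83/2

E[X] = 83/2


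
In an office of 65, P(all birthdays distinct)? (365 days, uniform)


P(all different) = Π(365-i)/365 for i=0..64
= (365/365)×(364/365)×...×(301/365)
= 0.002317

P ≈ 0.0023 ≈ 0.23%


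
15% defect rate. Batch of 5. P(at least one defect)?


P(all good) = (17/20)^5 = 1419857/3200000
P(≥1 defect) = 1780143/3200000

P = 1780143/3200000 ≈ 55.63%


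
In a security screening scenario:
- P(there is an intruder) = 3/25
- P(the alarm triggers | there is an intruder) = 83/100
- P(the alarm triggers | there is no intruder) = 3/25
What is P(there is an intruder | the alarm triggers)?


Using Bayes' theorem:
P(A|B) = P(B|A)·P(A) / P(B)

P(the alarm triggers) = 83/100 × 3/25 + 3/25 × 22/25
= 249/2500 + 66/625 = 513/2500

P(there is an intruder|the alarm triggers) = (249/2500) / (513/2500) = 83/171

P(there is an intruder|the alarm triggers) = 83/171 ≈ 48.54%


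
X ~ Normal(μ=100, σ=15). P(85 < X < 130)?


z₁=(85-100)/15=-1.0, z₂=(130-100)/15=2.0
P = Φ(2.0) - Φ(-1.0) = 0.977250 - 0.158655 = 0.818595 ≈ 0.8186

P(85 < X < 130) ≈ 0.8186


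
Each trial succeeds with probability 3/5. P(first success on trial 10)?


Geometric: P(X=10) = (1-p)^(k-1)×p = (2/5)^9×3/5 = 1536/9765625

P(X=10) = 1536/9765625 ≈ 0.02%


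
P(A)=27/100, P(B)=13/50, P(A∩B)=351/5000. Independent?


P(A)×P(B) = 351/5000
P(A∩B) = 351/5000
Equal ✓ → Independent

Yes, independent


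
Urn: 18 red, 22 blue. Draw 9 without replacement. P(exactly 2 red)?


Hypergeometric: C(18,2)×C(22,7)/C(40,9)
= 153×170544/273438880 = 459/4810

P(X=2) = 459/4810 ≈ 9.54%


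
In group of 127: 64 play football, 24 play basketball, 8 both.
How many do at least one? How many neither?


|A∪B| = 64+24-8 = 80
Neither = 127-80 = 47

At least one: 80; Neither: 47


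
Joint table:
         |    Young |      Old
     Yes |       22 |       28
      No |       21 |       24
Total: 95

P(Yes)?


P(Yes) = (22+28)/95 = 50/95 = 10/19

P(Yes) = 10/19 ≈ 52.63%


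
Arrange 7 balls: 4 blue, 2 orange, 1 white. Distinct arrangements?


7!/(4!×2!×1!) = 105

105


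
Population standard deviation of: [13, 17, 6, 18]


Mean = 54/4 = 27/2
  (13-27/2)²=1/4
  (17-27/2)²=49/4
  (6-27/2)²=225/4
  (18-27/2)²=81/4
Σ(x-μ)² = 89
σ² = 89/4

σ = √(89/4) ≈ 4.7170


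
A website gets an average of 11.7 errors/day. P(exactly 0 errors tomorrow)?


Poisson(λ=11.7): P(X=0) = e^(-λ)×λ^k/k!
= e^(-11.7) × 11.7^0 / 0!
≈ 8.293819161e-06 × 1 / 1 ≈ 0.000008

P(X=0) ≈ 0.000008 ≈ 0.00%


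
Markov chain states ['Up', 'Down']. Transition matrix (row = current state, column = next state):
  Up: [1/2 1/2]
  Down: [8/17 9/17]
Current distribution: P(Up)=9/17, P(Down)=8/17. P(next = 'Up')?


P(next=Up) = Σᵢ P(now=i)×P(i→Up)
= 9/17×1/2 + 8/17×8/17
= 9/34 + 64/289 = 281/578

P = 281/578 ≈ 0.4862


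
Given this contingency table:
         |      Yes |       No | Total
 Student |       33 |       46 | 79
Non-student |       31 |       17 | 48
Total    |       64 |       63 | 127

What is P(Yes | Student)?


P(Yes | Student) = 33/(33+46) = 33/79

P(Yes|Student) = 33/79 ≈ 41.77%


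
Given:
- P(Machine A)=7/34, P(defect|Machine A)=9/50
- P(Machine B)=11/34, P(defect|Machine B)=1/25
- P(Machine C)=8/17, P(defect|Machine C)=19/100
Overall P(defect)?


P(B) = Σ P(B|Aᵢ)×P(Aᵢ)
  9/50×7/34 = 63/1700
  1/25×11/34 = 11/850
  19/100×8/17 = 38/425
Sum = 237/1700

P(defect) = 237/1700 ≈ 13.94%


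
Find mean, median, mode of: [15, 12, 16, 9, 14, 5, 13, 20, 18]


Sorted: [5, 9, 12, 13, 14, 15, 16, 18, 20]
Mean = 122/9
Median = 14
Freq: {15: 1, 12: 1, 16: 1, 9: 1, 14: 1, 5: 1, 13: 1, 20: 1, 18: 1}
Mode: No mode

Mean=122/9, Median=14, Mode=No mode


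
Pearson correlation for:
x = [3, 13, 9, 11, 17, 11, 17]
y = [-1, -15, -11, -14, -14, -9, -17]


n=7, Σx=81, Σy=-81, Σxy=-1077, Σx²=1079, Σy²=1109
r = (7×(-1077) - 81×(-81))/√((7×1079 - 81²)(7×1109 - (-81)²))
= -978/√(992×1202) = -978/√1192384 ≈ -978/1091.9634 ≈ -0.8956

r ≈ -0.8956


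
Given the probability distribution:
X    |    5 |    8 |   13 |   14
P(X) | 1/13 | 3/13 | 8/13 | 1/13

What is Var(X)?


E[X] = 147/13
E[X²] = 1765/13
Var(X) = E[X²] - (E[X])² = 1765/13 - 21609/169 = 1336/169

Var(X) = 1336/169 ≈ 7.9053


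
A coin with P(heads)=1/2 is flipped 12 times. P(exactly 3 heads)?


Binomial: P(X=3) = C(12,3)×p^3×(1-p)^9
= 220 × 1/8 × 1/512 = 55/1024

P(X=3) = 55/1024 ≈ 5.37%


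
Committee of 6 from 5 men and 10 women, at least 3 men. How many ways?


Count by #men:
  3M,3W: C(5,3)×C(10,3)=1200
  4M,2W: C(5,4)×C(10,2)=225
  5M,1W: C(5,5)×C(10,1)=10
Total = 1435

1435


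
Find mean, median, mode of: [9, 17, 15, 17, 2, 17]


Sorted: [2, 9, 15, 17, 17, 17]
Mean = 77/6
Median = 16
Freq: {9: 1, 17: 3, 15: 1, 2: 1}
Mode: [17]

Mean=77/6, Median=16, Mode=17


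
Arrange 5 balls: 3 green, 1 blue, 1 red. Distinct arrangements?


5!/(3!×1!×1!) = 20

20


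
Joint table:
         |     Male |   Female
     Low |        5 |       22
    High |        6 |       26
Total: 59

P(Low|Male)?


P(Low|Male) = 5/(5+6) = 5/11

P = 5/11 ≈ 45.45%


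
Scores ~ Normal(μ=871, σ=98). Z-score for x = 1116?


z = (x - μ)/σ = (1116 - 871)/98 = 2.5

z = 2.5


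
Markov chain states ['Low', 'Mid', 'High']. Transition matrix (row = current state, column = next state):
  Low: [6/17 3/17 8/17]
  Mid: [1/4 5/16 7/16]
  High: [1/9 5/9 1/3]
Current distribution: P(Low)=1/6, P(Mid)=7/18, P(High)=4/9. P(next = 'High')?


P(next=High) = Σᵢ P(now=i)×P(i→High)
= 1/6×8/17 + 7/18×7/16 + 4/9×1/3
= 4/51 + 49/288 + 4/27 = 5827/14688

P = 5827/14688 ≈ 0.3967


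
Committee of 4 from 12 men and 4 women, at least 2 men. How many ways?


Count by #men:
  2M,2W: C(12,2)×C(4,2)=396
  3M,1W: C(12,3)×C(4,1)=880
  4M,0W: C(12,4)×C(4,0)=495
Total = 1771

1771


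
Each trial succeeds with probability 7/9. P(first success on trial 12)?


Geometric: P(X=12) = (1-p)^(k-1)×p = (2/9)^11×7/9 = 14336/282429536481

P(X=12) = 14336/282429536481 ≈ 0.00%


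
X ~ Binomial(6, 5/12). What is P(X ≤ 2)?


P(X ≤ 2) = Σ P(X=i) for i=0..2
P(X=0) = 117649/2985984
P(X=1) = 84035/497664
P(X=2) = 300125/995328
Sum = 761117/1492992

P(X ≤ 2) = 761117/1492992 ≈ 50.98%


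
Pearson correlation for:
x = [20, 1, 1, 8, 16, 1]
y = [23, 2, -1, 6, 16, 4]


n=6, Σx=47, Σy=50, Σxy=769, Σx²=723, Σy²=842
r = (6×769 - 47×50)/√((6×723 - 47²)(6×842 - 50²))
= 2264/√(2129×2552) = 2264/√5433208 ≈ 2264/2330.9243 ≈ 0.9713

r ≈ 0.9713


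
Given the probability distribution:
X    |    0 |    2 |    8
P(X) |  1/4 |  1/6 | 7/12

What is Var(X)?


E[X] = 5
E[X²] = 38
Var(X) = E[X²] - (E[X])² = 38 - 25 = 13

Var(X) = 13 ≈ 13.0000


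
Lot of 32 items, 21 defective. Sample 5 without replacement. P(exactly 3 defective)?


Hypergeometric: C(21,3)×C(11,2)/C(32,5)
= 1330×55/201376 = 5225/14384

P(X=3) = 5225/14384 ≈ 36.33%


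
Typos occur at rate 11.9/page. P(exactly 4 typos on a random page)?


Poisson(λ=11.9): P(X=4) = e^(-λ)×λ^k/k!
= e^(-11.9) × 11.9^4 / 4!
≈ 6.790404807e-06 × 20053.3921 / 24 ≈ 0.005674

P(X=4) ≈ 0.005674 ≈ 0.57%


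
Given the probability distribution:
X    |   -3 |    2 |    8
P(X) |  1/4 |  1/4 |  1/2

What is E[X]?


E[X] = Σ x·P(X=x)
= (-3)×(1/4) + (2)×(1/4) + (8)×(1/2)
= 15/4

E[X] = 15/4


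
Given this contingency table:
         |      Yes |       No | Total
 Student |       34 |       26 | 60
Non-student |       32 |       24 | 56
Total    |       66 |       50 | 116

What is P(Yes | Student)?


P(Yes | Student) = 34/(34+26) = 34/60 = 17/30

P(Yes|Student) = 17/30 ≈ 56.67%


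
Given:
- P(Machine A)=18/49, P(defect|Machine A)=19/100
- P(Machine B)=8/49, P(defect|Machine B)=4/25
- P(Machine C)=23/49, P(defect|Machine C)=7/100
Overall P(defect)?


P(B) = Σ P(B|Aᵢ)×P(Aᵢ)
  19/100×18/49 = 171/2450
  4/25×8/49 = 32/1225
  7/100×23/49 = 23/700
Sum = 631/4900

P(defect) = 631/4900 ≈ 12.88%


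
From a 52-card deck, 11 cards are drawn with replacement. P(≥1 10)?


P(not a 10) = 48/52 = 12/13
P(none in 11 draws) = (12/13)^11 = 743008370688/1792160394037
P(≥1 10) = 1 - 743008370688/1792160394037 = 1049152023349/1792160394037

P = 1049152023349/1792160394037 ≈ 58.54%


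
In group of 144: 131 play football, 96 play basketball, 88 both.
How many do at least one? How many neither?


|A∪B| = 131+96-88 = 139
Neither = 144-139 = 5

At least one: 139; Neither: 5


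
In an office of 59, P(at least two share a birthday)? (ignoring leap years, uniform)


P(all different) = Π(365-i)/365 for i=0..58
= 0.007011
P(match) = 1 - 0.007011 = 0.992989

P ≈ 0.9930 ≈ 99.30%


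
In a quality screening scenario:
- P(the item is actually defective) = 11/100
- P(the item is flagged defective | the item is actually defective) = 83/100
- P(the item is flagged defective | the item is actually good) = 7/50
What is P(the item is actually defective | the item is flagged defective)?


Using Bayes' theorem:
P(A|B) = P(B|A)·P(A) / P(B)

P(the item is flagged defective) = 83/100 × 11/100 + 7/50 × 89/100
= 913/10000 + 623/5000 = 2159/10000

P(the item is actually defective|the item is flagged defective) = (913/10000) / (2159/10000) = 913/2159

P(the item is actually defective|the item is flagged defective) = 913/2159 ≈ 42.29%


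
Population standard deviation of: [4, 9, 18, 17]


Mean = 48/4 = 12
  (4-12)²=64
  (9-12)²=9
  (18-12)²=36
  (17-12)²=25
Σ(x-μ)² = 134
σ² = 134/4 = 67/2

σ = √(67/2) ≈ 5.7879


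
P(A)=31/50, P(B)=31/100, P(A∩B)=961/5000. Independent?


P(A)×P(B) = 961/5000
P(A∩B) = 961/5000
Equal ✓ → Independent

Yes, independent


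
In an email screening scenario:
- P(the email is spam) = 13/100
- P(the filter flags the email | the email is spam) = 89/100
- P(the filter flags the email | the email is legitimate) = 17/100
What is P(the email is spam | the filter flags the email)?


Using Bayes' theorem:
P(A|B) = P(B|A)·P(A) / P(B)

P(the filter flags the email) = 89/100 × 13/100 + 17/100 × 87/100
= 1157/10000 + 1479/10000 = 659/2500

P(the email is spam|the filter flags the email) = (1157/10000) / (659/2500) = 1157/2636

P(the email is spam|the filter flags the email) = 1157/2636 ≈ 43.89%


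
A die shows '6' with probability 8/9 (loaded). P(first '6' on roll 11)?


Geometric: P(X=11) = (1-p)^(k-1)×p = (1/9)^10×8/9 = 8/31381059609

P(X=11) = 8/31381059609 ≈ 0.00%


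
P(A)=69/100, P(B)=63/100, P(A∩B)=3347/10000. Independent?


P(A)×P(B) = 4347/10000
P(A∩B) = 3347/10000
Not equal → NOT independent

No, not independent


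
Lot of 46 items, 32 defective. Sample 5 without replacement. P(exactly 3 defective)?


Hypergeometric: C(32,3)×C(14,2)/C(46,5)
= 4960×91/1370754 = 32240/97911

P(X=3) = 32240/97911 ≈ 32.93%


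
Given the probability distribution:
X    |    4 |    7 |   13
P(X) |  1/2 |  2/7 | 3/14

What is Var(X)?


E[X] = 95/14
E[X²] = 815/14
Var(X) = E[X²] - (E[X])² = 815/14 - 9025/196 = 2385/196

Var(X) = 2385/196 ≈ 12.1684


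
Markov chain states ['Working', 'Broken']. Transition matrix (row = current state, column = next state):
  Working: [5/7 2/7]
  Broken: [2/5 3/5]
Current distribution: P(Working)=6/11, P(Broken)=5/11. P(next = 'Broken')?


P(next=Broken) = Σᵢ P(now=i)×P(i→Broken)
= 6/11×2/7 + 5/11×3/5
= 12/77 + 3/11 = 3/7

P = 3/7 ≈ 0.4286


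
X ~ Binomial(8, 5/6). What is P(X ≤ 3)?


P(X ≤ 3) = Σ P(X=i) for i=0..3
P(X=0) = 1/1679616
P(X=1) = 5/209952
P(X=2) = 175/419904
P(X=3) = 875/209952
Sum = 7741/1679616

P(X ≤ 3) = 7741/1679616 ≈ 0.46%


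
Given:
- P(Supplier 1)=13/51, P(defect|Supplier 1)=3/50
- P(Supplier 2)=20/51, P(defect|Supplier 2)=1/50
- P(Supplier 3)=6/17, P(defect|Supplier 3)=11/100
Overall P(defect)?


P(B) = Σ P(B|Aᵢ)×P(Aᵢ)
  3/50×13/51 = 13/850
  1/50×20/51 = 2/255
  11/100×6/17 = 33/850
Sum = 79/1275

P(defect) = 79/1275 ≈ 6.20%


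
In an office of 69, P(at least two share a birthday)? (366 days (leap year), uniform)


P(all different) = Π(366-i)/366 for i=0..68
= 0.001057
P(match) = 1 - 0.001057 = 0.998943

P ≈ 0.9989 ≈ 99.89%


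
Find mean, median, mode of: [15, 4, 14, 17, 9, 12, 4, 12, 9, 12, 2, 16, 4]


Sorted: [2, 4, 4, 4, 9, 9, 12, 12, 12, 14, 15, 16, 17]
Mean = 130/13 = 10
Median = 12
Freq: {15: 1, 4: 3, 14: 1, 17: 1, 9: 2, 12: 3, 2: 1, 16: 1}
Mode: [4, 12]

Mean=10, Median=12, Mode=[4, 12]


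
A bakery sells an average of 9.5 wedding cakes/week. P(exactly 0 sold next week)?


Poisson(λ=9.5): P(X=0) = e^(-λ)×λ^k/k!
= e^(-9.5) × 9.5^0 / 0!
≈ 7.485182989e-05 × 1 / 1 ≈ 0.000075

P(X=0) ≈ 0.000075 ≈ 0.01%
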